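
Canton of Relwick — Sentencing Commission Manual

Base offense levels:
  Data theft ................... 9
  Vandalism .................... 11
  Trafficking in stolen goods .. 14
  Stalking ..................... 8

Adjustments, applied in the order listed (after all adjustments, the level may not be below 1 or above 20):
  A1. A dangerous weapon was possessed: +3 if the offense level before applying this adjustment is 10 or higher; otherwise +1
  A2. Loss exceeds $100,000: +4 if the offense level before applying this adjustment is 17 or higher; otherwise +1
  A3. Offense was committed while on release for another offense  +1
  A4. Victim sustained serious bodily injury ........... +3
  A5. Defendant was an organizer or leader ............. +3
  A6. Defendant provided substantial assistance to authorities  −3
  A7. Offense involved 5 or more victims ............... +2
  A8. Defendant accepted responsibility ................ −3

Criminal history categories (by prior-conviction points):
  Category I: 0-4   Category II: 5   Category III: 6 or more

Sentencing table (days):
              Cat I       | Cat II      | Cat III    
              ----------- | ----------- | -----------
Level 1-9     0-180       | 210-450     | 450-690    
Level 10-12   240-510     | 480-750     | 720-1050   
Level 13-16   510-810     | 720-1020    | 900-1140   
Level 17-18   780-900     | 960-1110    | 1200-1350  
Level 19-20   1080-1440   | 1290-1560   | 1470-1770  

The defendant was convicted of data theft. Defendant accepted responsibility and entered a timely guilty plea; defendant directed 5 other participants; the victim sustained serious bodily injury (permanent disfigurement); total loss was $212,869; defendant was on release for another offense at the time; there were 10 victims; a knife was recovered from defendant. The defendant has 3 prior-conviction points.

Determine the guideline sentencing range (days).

780-900 days

Base offense level for data theft: 9.
A1 applies (level before this adjustment is 9 < 10, so +1): 9 + 1 = 10.
A2 applies (level before this adjustment is 10 < 17, so +1): 10 + 1 = 11.
A3 applies: 11 + 1 = 12.
A4 applies: 12 + 3 = 15.
A5 applies: 15 + 3 = 18.
A7 applies: 18 + 2 = 20.
A8 applies: 20 − 3 = 17.
Final offense level: 17.
Criminal history: 3 prior points → Category I (0-4).
Level 17 falls in the 17-18 band.
Grid: Level 17-18 × Category I = 780-900 days.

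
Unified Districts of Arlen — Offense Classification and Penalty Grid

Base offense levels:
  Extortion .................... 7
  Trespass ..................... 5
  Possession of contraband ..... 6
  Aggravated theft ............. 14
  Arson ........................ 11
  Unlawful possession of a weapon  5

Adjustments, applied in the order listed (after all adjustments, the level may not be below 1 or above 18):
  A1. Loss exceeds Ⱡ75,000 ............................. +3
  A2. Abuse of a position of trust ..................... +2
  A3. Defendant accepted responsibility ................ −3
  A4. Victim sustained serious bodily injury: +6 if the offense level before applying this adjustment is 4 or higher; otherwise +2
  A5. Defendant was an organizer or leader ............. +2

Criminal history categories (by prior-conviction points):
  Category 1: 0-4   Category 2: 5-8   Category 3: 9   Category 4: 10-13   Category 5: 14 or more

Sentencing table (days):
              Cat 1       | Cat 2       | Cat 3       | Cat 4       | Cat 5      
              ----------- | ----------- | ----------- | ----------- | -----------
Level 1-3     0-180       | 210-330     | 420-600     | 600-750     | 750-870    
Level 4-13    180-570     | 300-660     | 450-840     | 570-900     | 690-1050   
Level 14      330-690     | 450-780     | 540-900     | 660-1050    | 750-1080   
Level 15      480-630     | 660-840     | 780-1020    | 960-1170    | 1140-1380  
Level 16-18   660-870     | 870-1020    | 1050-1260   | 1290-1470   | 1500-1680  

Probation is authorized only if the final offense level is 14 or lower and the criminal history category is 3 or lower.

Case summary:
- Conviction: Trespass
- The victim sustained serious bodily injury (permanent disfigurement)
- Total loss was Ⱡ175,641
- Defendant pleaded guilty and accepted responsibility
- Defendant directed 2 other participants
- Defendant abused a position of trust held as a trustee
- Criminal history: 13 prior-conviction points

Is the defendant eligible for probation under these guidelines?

Base offense level for trespass: 5.
A1 applies: 5 + 3 = 8.
A2 applies: 8 + 2 = 10.
A3 applies: 10 − 3 = 7.
A4 applies (level before this adjustment is 7 ≥ 4, so +6): 7 + 6 = 13.
A5 applies: 13 + 2 = 15.
Final offense level: 15.
Criminal history: 13 prior points → Category 4 (10-13).
Level 15 falls in the 15 band.
Grid: Level 15 × Category 4 = 960-1170 days.
Probation check: level 15 > 14 and category 4 > 3 → not eligible.

No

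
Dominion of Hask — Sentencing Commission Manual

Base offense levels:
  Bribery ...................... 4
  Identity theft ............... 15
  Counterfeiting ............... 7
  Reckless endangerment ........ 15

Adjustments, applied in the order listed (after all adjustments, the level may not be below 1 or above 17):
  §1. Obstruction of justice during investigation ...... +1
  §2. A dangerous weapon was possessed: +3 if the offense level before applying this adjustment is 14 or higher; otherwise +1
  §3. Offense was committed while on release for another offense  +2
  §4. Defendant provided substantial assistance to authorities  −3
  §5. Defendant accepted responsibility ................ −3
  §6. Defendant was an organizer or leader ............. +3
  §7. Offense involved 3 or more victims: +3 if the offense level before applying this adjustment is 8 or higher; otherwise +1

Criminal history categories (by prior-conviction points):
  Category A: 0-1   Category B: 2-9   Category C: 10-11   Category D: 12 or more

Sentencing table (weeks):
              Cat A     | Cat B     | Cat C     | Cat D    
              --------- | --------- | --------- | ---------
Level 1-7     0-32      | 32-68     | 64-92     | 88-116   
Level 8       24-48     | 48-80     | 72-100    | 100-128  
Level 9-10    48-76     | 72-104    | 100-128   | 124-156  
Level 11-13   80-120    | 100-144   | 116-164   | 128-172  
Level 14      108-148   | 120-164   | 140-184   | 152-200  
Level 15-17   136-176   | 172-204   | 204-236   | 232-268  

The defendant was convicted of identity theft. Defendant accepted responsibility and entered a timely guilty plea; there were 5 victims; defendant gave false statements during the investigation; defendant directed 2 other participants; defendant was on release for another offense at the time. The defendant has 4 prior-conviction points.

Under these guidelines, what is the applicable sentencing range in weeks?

172-204 weeks

Base offense level for identity theft: 15.
§1 applies: 15 + 1 = 16.
§2 does not apply.
§3 applies: 16 + 2 = 18.
§4 does not apply.
§5 applies: 18 − 3 = 15.
§6 applies: 15 + 3 = 18.
§7 applies (level before this adjustment is 18 ≥ 8, so +3): 18 + 3 = 21.
Level 21 exceeds the maximum of 17; capped at 17.
Final offense level: 17.
Criminal history: 4 prior points → Category B (2-9).
Level 17 falls in the 15-17 band.
Grid: Level 15-17 × Category B = 172-204 weeks.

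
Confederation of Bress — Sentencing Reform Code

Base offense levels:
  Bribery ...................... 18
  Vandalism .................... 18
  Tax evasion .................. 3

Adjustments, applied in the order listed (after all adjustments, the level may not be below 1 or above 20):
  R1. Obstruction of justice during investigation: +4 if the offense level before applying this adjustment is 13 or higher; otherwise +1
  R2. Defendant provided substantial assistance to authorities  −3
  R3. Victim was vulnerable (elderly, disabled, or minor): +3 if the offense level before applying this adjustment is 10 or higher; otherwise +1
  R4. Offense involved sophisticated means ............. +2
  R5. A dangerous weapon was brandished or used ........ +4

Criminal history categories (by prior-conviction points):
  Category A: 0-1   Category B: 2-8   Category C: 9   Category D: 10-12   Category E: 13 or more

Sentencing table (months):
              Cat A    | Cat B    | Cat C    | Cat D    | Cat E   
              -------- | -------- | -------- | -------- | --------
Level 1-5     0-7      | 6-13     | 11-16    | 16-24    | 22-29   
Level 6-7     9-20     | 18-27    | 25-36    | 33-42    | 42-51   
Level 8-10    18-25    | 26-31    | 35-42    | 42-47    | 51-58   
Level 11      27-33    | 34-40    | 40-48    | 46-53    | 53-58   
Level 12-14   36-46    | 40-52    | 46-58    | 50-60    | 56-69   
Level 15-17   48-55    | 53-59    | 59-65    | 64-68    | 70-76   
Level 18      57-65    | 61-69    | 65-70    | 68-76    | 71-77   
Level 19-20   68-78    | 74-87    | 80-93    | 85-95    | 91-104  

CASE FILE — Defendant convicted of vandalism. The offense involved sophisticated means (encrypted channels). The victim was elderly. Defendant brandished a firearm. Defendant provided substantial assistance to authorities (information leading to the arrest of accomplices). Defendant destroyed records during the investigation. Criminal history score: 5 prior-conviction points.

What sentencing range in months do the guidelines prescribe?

Base offense level for vandalism: 18.
R1 applies (level before this adjustment is 18 ≥ 13, so +4): 18 + 4 = 22.
R2 applies: 22 − 3 = 19.
R3 applies (level before this adjustment is 19 ≥ 10, so +3): 19 + 3 = 22.
R4 applies: 22 + 2 = 24.
R5 applies: 24 + 4 = 28.
Level 28 exceeds the maximum of 20; capped at 20.
Final offense level: 20.
Criminal history: 5 prior points → Category B (2-8).
Level 20 falls in the 19-20 band.
Grid: Level 19-20 × Category B = 74-87 months.

74-87 months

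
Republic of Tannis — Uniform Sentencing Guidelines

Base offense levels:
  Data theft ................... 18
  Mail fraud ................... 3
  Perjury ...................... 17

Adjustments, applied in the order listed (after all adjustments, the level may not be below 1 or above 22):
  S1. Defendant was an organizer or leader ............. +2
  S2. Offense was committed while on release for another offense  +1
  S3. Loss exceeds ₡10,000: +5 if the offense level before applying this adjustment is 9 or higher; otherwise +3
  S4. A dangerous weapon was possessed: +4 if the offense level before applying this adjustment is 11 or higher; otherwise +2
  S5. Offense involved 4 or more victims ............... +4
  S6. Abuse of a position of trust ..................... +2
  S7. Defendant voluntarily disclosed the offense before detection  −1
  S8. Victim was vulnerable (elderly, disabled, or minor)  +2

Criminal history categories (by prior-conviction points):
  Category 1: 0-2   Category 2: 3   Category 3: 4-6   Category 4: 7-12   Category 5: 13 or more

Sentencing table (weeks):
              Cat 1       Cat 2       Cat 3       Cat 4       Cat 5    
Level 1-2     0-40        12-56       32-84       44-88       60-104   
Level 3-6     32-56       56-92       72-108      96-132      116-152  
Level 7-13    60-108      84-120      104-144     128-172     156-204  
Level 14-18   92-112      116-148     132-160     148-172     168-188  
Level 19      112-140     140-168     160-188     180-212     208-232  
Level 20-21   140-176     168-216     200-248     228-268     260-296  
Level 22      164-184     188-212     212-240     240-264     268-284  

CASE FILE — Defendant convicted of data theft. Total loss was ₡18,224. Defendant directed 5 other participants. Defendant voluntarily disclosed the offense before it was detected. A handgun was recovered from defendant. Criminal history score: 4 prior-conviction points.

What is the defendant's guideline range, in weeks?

212-240 weeks

Base offense level for data theft: 18.
S1 applies: 18 + 2 = 20.
S3 applies (level before this adjustment is 20 ≥ 9, so +5): 20 + 5 = 25.
S4 applies (level before this adjustment is 25 ≥ 11, so +4): 25 + 4 = 29.
S6 does not apply.
S7 applies: 29 − 1 = 28.
S8 does not apply.
Level 28 exceeds the maximum of 22; capped at 22.
Final offense level: 22.
Criminal history: 4 prior points → Category 3 (4-6).
Level 22 falls in the 22 band.
Grid: Level 22 × Category 3 = 212-240 weeks.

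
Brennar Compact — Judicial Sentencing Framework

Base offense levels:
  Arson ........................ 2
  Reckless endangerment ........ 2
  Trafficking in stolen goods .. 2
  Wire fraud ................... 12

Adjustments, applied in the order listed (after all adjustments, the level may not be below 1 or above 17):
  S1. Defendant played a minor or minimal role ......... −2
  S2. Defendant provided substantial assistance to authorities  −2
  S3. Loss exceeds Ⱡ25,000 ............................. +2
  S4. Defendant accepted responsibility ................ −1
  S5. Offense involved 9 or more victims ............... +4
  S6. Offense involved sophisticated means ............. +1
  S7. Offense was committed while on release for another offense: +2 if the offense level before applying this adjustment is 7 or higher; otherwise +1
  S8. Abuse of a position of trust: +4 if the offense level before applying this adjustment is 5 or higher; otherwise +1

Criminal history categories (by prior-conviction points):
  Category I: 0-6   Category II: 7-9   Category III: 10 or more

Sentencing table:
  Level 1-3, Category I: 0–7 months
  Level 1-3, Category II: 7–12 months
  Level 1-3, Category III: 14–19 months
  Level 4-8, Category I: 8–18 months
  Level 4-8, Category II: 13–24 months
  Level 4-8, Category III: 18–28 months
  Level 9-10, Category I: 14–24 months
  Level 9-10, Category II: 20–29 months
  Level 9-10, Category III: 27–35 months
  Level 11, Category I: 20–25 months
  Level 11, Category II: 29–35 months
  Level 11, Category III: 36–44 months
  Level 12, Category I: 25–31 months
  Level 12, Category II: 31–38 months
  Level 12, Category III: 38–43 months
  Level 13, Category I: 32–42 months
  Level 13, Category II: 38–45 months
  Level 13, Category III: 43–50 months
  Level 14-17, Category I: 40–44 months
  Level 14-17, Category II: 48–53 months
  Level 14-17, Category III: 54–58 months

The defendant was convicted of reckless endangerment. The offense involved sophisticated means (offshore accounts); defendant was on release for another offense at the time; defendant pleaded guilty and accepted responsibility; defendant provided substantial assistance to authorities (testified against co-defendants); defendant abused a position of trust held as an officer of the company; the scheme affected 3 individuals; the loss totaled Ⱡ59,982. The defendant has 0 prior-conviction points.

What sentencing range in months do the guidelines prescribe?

Base offense level for reckless endangerment: 2.
S2 applies: 2 − 2 = 0.
S3 applies: 0 + 2 = 2.
S4 applies: 2 − 1 = 1.
S6 applies: 1 + 1 = 2.
S7 applies (level before this adjustment is 2 < 7, so +1): 2 + 1 = 3.
S8 applies (level before this adjustment is 3 < 5, so +1): 3 + 1 = 4.
Final offense level: 4.
Criminal history: 0 prior points → Category I (0-6).
Level 4 falls in the 4-8 band.
Grid: Level 4-8 × Category I = 8-18 months.

8-18 months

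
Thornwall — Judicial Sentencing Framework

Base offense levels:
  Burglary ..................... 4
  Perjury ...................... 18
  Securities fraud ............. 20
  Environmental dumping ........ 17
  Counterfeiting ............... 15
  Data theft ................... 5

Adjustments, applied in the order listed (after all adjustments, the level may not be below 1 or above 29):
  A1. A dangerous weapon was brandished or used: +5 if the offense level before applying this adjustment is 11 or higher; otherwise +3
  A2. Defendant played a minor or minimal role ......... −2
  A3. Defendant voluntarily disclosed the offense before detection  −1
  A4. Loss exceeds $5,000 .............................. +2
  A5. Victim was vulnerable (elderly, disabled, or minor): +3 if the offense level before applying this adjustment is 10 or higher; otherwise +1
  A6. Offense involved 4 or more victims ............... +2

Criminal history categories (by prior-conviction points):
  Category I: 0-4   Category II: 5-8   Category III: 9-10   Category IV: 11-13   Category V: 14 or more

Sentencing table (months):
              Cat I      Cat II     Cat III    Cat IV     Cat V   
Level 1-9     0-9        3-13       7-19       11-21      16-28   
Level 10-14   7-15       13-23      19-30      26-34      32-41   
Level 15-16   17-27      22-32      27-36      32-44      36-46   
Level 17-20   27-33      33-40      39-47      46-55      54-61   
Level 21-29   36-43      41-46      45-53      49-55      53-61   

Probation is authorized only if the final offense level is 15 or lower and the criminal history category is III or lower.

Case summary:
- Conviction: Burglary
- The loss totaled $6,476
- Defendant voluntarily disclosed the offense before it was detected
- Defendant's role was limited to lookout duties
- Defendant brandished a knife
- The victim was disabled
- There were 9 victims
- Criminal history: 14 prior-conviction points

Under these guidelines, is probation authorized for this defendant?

No

Base offense level for burglary: 4.
A1 applies (level before this adjustment is 4 < 11, so +3): 4 + 3 = 7.
A2 applies: 7 − 2 = 5.
A3 applies: 5 − 1 = 4.
A4 applies: 4 + 2 = 6.
A5 applies (level before this adjustment is 6 < 10, so +1): 6 + 1 = 7.
A6 applies: 7 + 2 = 9.
Final offense level: 9.
Criminal history: 14 prior points → Category V (14+).
Level 9 falls in the 1-9 band.
Grid: Level 1-9 × Category V = 16-28 months.
Probation check: level 9 ≤ 15 and category V > III → not eligible.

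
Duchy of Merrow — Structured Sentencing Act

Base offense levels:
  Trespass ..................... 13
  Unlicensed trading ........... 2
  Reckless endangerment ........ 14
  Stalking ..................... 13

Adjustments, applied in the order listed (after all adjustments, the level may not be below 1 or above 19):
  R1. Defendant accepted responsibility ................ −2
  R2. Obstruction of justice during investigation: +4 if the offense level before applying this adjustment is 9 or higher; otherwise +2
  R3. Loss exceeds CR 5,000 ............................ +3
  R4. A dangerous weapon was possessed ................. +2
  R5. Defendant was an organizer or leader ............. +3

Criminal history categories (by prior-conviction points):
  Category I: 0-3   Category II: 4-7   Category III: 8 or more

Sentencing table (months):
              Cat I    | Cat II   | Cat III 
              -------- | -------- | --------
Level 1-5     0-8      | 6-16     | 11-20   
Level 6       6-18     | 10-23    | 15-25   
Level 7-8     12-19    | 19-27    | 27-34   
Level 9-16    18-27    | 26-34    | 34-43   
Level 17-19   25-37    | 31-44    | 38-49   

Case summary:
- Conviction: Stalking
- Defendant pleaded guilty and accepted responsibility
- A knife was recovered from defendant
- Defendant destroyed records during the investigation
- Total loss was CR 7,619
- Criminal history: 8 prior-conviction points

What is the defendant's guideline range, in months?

38-49 months

Base offense level for stalking: 13.
R1 applies: 13 − 2 = 11.
R2 applies (level before this adjustment is 11 ≥ 9, so +4): 11 + 4 = 15.
R3 applies: 15 + 3 = 18.
R4 applies: 18 + 2 = 20.
R5 does not apply.
Level 20 exceeds the maximum of 19; capped at 19.
Final offense level: 19.
Criminal history: 8 prior points → Category III (8+).
Level 19 falls in the 17-19 band.
Grid: Level 17-19 × Category III = 38-49 months.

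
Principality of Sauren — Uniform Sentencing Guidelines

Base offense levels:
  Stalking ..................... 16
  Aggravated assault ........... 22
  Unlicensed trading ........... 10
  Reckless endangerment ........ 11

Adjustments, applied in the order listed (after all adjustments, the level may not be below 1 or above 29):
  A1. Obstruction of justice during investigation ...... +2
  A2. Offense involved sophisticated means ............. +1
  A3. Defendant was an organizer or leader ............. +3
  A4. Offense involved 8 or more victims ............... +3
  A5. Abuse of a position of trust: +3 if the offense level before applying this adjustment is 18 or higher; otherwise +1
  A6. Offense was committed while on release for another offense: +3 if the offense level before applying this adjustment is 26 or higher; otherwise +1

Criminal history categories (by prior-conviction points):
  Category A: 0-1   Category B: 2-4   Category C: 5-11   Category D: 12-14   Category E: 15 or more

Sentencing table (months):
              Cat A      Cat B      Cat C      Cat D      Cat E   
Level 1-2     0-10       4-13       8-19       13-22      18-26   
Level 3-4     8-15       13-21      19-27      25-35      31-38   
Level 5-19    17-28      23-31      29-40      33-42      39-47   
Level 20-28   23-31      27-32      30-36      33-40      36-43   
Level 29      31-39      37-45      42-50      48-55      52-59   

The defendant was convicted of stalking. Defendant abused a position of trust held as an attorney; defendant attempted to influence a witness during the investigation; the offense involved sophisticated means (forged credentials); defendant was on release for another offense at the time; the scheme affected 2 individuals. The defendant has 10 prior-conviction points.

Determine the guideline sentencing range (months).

Base offense level for stalking: 16.
A1 applies: 16 + 2 = 18.
A2 applies: 18 + 1 = 19.
A3 does not apply.
A5 applies (level before this adjustment is 19 ≥ 18, so +3): 19 + 3 = 22.
A6 applies (level before this adjustment is 22 < 26, so +1): 22 + 1 = 23.
Final offense level: 23.
Criminal history: 10 prior points → Category C (5-11).
Level 23 falls in the 20-28 band.
Grid: Level 20-28 × Category C = 30-36 months.

30-36 months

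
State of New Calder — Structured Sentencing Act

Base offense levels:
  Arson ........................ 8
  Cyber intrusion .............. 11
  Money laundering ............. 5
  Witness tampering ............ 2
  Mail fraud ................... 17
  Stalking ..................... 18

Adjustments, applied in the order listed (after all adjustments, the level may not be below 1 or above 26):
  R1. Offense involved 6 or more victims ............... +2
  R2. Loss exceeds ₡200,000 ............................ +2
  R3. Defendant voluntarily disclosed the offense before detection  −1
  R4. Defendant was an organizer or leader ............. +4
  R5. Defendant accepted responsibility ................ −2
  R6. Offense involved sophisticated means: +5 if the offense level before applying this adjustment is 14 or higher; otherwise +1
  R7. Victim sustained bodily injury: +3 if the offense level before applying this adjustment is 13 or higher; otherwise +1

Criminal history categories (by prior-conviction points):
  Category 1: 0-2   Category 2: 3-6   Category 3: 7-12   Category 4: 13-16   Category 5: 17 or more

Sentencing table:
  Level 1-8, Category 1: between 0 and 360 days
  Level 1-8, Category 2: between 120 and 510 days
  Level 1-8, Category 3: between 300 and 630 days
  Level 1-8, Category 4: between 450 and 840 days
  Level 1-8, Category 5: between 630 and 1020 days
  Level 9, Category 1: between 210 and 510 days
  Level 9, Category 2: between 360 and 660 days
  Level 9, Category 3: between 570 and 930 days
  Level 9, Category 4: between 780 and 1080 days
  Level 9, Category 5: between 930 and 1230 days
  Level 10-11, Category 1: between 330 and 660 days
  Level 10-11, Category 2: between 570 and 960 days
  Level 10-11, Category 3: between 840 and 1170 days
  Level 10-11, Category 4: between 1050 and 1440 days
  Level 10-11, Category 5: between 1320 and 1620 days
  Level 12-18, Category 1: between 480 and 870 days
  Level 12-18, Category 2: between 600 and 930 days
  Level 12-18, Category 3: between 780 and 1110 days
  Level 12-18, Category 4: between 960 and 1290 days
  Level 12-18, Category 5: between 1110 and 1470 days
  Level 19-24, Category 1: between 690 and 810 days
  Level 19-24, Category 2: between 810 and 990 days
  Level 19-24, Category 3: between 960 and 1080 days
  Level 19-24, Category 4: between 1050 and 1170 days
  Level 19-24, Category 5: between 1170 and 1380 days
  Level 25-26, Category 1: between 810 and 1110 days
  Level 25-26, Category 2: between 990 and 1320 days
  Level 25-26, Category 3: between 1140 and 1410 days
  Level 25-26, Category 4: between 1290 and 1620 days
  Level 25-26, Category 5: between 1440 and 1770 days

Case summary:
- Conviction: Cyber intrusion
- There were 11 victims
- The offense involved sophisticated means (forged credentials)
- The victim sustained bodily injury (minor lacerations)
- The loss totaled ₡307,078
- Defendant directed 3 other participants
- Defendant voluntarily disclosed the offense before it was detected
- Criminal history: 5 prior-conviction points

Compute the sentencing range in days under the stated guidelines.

Base offense level for cyber intrusion: 11.
R1 applies: 11 + 2 = 13.
R2 applies: 13 + 2 = 15.
R3 applies: 15 − 1 = 14.
R4 applies: 14 + 4 = 18.
R6 applies (level before this adjustment is 18 ≥ 14, so +5): 18 + 5 = 23.
R7 applies (level before this adjustment is 23 ≥ 13, so +3): 23 + 3 = 26.
Final offense level: 26.
Criminal history: 5 prior points → Category 2 (3-6).
Level 26 falls in the 25-26 band.
Grid: Level 25-26 × Category 2 = 990-1320 days.

990-1320 days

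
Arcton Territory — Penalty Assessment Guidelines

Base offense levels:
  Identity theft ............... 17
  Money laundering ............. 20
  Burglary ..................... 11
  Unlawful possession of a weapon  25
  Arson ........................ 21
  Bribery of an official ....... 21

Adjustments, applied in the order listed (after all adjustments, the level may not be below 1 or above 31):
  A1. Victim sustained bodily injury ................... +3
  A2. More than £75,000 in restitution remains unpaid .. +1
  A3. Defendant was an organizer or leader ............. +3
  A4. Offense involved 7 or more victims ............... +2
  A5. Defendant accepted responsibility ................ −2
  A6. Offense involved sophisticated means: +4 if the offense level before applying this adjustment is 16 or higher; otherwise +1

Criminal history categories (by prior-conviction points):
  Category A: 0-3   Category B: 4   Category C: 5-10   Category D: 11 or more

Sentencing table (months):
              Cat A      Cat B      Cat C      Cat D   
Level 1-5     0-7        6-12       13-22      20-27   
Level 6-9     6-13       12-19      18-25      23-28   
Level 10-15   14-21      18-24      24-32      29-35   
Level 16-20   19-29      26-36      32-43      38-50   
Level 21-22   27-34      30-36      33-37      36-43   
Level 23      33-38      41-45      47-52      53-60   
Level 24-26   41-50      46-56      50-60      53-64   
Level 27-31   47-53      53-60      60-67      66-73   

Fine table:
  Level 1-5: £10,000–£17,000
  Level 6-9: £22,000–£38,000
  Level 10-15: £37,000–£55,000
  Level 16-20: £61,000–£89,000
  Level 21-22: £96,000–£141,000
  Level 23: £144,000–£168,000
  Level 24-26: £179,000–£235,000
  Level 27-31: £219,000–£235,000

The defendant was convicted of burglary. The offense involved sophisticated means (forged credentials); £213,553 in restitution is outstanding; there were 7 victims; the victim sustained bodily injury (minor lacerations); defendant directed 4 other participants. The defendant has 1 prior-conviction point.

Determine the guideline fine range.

Base offense level for burglary: 11.
A1 applies: 11 + 3 = 14.
A2 applies: 14 + 1 = 15.
A3 applies: 15 + 3 = 18.
A4 applies: 18 + 2 = 20.
A6 applies (level before this adjustment is 20 ≥ 16, so +4): 20 + 4 = 24.
Final offense level: 24.
Level 24 falls in the 24-26 band.
Fine table: Level 24-26 → £179,000–£235,000.

£179,000–£235,000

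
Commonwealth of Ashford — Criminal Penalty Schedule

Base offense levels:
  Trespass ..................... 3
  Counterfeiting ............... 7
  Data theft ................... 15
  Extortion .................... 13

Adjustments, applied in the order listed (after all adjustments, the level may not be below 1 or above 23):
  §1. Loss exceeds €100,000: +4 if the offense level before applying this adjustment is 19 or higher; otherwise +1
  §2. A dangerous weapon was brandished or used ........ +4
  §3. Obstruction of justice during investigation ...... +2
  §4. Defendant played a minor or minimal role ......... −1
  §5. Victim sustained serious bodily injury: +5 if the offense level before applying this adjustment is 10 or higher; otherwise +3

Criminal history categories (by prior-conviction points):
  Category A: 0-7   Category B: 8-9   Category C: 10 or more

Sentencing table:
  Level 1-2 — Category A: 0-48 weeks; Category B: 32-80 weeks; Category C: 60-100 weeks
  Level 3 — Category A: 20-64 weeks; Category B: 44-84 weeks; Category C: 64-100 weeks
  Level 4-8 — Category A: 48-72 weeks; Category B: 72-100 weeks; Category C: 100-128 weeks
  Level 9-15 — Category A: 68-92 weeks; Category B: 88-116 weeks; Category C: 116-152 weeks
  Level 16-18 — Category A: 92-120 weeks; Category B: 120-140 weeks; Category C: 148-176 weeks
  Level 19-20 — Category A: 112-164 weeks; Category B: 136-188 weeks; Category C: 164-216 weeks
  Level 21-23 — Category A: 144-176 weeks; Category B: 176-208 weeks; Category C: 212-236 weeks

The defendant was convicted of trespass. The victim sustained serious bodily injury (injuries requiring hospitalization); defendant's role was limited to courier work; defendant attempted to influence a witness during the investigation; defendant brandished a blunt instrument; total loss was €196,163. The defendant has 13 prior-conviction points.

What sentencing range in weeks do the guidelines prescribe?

Base offense level for trespass: 3.
§1 applies (level before this adjustment is 3 < 19, so +1): 3 + 1 = 4.
§2 applies: 4 + 4 = 8.
§3 applies: 8 + 2 = 10.
§4 applies: 10 − 1 = 9.
§5 applies (level before this adjustment is 9 < 10, so +3): 9 + 3 = 12.
Final offense level: 12.
Criminal history: 13 prior points → Category C (10+).
Level 12 falls in the 9-15 band.
Grid: Level 9-15 × Category C = 116-152 weeks.

116-152 weeks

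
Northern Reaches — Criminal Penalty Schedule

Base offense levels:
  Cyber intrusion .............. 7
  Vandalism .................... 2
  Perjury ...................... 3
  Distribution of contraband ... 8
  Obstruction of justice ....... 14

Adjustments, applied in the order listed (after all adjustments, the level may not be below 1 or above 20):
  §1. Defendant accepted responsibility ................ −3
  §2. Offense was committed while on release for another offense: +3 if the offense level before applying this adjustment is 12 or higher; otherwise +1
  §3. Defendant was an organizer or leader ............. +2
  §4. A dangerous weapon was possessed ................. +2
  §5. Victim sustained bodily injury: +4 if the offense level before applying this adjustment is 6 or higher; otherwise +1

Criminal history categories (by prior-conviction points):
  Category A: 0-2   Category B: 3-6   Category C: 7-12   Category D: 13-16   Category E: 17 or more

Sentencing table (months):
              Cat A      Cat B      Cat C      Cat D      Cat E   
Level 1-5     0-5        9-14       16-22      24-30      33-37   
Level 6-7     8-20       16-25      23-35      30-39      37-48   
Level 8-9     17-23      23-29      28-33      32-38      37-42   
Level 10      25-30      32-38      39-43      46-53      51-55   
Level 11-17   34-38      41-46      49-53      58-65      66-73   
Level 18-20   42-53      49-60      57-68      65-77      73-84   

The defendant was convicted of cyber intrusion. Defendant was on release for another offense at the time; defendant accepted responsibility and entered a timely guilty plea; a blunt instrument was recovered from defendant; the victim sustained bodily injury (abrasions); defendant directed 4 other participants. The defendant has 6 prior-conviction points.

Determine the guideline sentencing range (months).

41-46 months

Base offense level for cyber intrusion: 7.
§1 applies: 7 − 3 = 4.
§2 applies (level before this adjustment is 4 < 12, so +1): 4 + 1 = 5.
§3 applies: 5 + 2 = 7.
§4 applies: 7 + 2 = 9.
§5 applies (level before this adjustment is 9 ≥ 6, so +4): 9 + 4 = 13.
Final offense level: 13.
Criminal history: 6 prior points → Category B (3-6).
Level 13 falls in the 11-17 band.
Grid: Level 11-17 × Category B = 41-46 months.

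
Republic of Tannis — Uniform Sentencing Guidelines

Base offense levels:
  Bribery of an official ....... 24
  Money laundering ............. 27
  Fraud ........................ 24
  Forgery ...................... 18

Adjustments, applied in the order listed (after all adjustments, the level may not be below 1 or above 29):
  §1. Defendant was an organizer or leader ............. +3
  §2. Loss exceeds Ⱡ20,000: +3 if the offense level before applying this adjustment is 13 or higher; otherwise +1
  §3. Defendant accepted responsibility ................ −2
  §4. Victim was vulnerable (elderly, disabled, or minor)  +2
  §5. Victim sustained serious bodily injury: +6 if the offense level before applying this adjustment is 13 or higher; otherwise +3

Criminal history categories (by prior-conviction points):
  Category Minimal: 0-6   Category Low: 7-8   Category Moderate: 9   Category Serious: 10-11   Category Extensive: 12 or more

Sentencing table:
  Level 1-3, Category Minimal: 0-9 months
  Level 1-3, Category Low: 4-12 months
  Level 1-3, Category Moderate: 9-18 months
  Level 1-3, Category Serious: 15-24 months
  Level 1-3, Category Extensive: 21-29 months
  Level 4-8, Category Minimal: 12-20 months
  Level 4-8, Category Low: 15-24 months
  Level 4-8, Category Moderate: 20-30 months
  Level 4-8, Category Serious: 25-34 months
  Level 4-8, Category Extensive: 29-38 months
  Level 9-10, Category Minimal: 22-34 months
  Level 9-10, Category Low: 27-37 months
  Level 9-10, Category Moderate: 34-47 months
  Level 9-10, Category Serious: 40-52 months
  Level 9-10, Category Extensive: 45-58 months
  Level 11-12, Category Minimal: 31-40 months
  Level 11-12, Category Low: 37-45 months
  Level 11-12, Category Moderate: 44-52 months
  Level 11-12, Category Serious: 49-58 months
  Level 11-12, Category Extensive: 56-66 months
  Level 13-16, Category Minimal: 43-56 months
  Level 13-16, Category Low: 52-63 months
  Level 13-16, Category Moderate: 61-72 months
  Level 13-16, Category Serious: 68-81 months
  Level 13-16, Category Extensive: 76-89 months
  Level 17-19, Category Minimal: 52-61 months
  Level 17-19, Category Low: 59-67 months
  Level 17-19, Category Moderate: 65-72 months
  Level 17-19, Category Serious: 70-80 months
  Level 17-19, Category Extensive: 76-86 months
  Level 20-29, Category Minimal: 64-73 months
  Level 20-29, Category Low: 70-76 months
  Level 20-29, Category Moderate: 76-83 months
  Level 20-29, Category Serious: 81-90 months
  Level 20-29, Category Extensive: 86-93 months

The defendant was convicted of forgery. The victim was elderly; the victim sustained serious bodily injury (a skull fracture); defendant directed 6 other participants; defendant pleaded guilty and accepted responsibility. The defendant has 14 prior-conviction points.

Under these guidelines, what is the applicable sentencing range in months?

86-93 months

Base offense level for forgery: 18.
§1 applies: 18 + 3 = 21.
§2 does not apply.
§3 applies: 21 − 2 = 19.
§4 applies: 19 + 2 = 21.
§5 applies (level before this adjustment is 21 ≥ 13, so +6): 21 + 6 = 27.
Final offense level: 27.
Criminal history: 14 prior points → Category Extensive (12+).
Level 27 falls in the 20-29 band.
Grid: Level 20-29 × Category Extensive = 86-93 months.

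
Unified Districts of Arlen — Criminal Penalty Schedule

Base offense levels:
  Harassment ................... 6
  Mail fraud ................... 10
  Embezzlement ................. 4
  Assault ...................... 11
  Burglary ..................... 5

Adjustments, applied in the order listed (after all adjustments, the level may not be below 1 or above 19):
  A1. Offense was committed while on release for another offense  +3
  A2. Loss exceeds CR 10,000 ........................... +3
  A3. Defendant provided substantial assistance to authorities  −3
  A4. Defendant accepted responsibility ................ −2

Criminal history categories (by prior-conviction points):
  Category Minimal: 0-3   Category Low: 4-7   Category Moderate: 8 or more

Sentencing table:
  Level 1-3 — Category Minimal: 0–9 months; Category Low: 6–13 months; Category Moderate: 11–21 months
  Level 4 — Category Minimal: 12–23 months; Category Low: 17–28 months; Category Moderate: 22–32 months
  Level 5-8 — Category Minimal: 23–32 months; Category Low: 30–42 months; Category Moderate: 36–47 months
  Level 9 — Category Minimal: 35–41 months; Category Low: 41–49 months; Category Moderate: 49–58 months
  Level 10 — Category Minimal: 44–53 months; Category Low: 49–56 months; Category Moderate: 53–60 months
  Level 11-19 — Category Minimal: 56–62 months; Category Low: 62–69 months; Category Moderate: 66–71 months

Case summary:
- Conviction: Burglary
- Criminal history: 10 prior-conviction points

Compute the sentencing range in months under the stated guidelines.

36-47 months

Base offense level for burglary: 5.
Final offense level: 5.
Criminal history: 10 prior points → Category Moderate (8+).
Level 5 falls in the 5-8 band.
Grid: Level 5-8 × Category Moderate = 36-47 months.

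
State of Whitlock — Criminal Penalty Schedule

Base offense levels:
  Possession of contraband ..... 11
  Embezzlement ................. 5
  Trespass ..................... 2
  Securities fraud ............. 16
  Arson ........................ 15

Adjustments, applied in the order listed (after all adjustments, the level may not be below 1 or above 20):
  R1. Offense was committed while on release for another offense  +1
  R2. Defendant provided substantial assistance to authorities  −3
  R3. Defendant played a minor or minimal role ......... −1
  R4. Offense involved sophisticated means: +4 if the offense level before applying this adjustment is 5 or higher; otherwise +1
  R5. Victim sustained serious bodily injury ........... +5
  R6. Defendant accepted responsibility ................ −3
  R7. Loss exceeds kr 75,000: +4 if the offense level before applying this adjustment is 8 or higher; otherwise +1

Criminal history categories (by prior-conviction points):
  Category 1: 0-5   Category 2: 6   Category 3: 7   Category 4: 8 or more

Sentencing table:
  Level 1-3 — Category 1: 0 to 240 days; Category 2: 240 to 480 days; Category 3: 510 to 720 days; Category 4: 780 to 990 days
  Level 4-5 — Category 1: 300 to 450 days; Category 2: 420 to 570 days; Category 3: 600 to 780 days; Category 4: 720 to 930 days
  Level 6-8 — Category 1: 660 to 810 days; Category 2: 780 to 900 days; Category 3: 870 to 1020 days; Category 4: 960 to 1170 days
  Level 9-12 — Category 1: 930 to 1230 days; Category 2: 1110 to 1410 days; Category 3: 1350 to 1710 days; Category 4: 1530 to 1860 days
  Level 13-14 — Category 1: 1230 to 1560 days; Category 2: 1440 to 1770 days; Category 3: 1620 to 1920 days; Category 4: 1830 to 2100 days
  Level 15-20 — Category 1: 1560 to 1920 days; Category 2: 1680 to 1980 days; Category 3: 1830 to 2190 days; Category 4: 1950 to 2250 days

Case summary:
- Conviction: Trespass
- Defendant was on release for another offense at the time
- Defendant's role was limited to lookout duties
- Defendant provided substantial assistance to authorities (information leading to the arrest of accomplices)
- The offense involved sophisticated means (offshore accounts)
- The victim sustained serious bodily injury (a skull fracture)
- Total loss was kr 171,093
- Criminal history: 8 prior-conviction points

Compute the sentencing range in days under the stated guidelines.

Base offense level for trespass: 2.
R1 applies: 2 + 1 = 3.
R2 applies: 3 − 3 = 0.
R3 applies: 0 − 1 = -1.
R4 applies (level before this adjustment is -1 < 5, so +1): -1 + 1 = 0.
R5 applies: 0 + 5 = 5.
R7 applies (level before this adjustment is 5 < 8, so +1): 5 + 1 = 6.
Final offense level: 6.
Criminal history: 8 prior points → Category 4 (8+).
Level 6 falls in the 6-8 band.
Grid: Level 6-8 × Category 4 = 960-1170 days.

960-1170 days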